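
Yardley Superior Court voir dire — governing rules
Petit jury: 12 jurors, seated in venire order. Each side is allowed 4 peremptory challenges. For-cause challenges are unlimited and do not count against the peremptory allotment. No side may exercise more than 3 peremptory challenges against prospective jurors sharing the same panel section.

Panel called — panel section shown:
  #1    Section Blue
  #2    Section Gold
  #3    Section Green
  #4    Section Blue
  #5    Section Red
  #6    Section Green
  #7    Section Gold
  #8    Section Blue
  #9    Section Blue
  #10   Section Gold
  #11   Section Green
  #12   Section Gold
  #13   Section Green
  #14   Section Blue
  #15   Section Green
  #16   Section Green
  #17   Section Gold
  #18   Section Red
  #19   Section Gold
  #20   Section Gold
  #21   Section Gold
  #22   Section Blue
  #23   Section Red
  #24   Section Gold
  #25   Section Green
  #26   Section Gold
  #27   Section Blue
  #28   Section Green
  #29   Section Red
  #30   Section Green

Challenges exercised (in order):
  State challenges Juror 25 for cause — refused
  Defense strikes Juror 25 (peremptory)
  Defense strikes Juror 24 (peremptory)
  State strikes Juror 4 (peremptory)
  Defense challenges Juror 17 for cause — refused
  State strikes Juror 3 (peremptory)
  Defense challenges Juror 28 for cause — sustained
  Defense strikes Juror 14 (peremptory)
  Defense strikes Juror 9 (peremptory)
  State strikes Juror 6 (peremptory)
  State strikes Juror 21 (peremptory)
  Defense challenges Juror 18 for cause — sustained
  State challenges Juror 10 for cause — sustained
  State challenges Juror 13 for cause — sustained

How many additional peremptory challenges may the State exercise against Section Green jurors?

State peremptories so far: #4, #3, #6, #21 — 4 of 4 used, 0 left overall.
Against Section Green: #3, #6 — 2 used; per-section cap 3 leaves 1.
Binding limit: min(0, 1) = 0.

0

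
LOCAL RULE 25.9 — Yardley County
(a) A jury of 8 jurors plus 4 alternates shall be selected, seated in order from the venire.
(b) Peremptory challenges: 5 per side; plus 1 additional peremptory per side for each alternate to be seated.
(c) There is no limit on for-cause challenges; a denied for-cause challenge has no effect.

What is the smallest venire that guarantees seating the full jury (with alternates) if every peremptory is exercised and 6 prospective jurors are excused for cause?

36

Seats to fill: 8 + 4 alternates = 12.
Peremptories: 5 + 1×4 = 9 per side × 2 sides = 18.
For-cause removals: 6.
Minimum venire: 12 + 18 + 6 = 36.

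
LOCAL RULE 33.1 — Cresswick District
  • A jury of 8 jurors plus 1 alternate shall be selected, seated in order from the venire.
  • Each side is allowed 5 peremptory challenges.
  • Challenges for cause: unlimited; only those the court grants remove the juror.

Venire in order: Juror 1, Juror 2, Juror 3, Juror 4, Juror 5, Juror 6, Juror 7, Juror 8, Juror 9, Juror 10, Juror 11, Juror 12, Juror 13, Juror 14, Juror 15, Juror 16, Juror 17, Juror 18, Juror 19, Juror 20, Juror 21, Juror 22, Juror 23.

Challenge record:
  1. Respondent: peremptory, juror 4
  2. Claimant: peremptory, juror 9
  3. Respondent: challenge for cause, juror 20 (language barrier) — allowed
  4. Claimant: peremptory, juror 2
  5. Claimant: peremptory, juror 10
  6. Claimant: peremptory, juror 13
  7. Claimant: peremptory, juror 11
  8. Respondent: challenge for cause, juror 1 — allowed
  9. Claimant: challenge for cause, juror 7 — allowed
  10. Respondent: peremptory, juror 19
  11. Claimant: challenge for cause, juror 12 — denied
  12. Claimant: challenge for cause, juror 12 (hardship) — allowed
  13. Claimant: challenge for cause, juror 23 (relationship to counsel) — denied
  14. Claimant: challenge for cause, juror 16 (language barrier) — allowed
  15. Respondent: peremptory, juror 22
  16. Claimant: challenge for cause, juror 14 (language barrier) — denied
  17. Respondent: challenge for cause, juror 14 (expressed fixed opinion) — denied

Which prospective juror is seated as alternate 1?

21

Removed: #1, #2, #4, #7, #9, #10, #11, #12, #13, #16, #19, #20, #22. (#14, #23 stay — for-cause denied.)
Seating in order: seats 1–8 → #3, #5, #6, #8, #14, #15, #17, #18; alternates → #21.
So alternate 1 is #21.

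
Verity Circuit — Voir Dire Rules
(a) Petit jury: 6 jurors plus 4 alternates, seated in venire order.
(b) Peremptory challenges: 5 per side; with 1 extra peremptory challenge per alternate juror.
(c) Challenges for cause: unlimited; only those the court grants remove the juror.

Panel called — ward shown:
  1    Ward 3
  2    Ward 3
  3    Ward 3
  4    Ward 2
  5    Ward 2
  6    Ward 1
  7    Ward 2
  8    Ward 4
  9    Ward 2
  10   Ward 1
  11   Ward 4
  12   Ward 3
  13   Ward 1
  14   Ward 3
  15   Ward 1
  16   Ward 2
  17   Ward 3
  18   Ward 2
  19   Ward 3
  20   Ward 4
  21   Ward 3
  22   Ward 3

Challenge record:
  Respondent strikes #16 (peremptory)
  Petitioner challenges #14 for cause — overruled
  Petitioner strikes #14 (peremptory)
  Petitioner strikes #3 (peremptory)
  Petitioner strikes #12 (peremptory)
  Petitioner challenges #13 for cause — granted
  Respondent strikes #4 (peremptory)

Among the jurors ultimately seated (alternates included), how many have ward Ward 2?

Removed: #3, #4, #12, #13, #14, #16.
Seated (10 incl. alternates): #1, #2, #5, #6, #7, #8, #9, #10, #11, #15.
Of those, in Ward 2: #5, #7, #9 → 3.

3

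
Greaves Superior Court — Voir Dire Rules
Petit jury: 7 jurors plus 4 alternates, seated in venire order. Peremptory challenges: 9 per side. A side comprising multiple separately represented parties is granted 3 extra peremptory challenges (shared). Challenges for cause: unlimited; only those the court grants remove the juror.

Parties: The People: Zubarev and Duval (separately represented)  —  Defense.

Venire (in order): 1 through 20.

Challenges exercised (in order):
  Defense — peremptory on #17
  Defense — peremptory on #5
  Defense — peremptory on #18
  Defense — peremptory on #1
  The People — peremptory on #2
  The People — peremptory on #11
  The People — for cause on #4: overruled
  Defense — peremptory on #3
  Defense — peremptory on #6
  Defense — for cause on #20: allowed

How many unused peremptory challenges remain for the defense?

3

Defense allotment: 9.
Defense peremptories used: #17, #5, #18, #1, #3, #6 — 6 (the for-cause on #20 doesn't count).
Remaining: 9 − 6 = 3.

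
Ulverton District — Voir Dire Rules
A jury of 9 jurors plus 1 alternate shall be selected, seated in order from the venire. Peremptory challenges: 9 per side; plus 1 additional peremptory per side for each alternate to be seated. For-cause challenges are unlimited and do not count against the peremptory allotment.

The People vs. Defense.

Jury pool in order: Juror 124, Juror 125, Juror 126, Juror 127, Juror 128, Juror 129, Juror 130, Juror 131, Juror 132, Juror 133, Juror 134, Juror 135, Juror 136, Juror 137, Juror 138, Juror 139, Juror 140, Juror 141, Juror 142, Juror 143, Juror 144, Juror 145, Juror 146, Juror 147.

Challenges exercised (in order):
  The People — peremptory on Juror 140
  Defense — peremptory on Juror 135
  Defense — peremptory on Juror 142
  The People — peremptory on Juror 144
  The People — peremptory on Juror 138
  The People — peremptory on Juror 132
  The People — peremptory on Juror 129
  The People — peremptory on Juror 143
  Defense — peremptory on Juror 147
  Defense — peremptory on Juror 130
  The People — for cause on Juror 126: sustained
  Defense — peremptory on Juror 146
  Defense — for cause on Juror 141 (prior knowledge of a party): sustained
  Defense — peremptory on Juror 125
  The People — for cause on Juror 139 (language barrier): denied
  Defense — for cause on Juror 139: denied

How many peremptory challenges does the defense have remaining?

4

Defense allotment: 9 base + 1 × 1 alternate = 10.
Defense peremptories used: #135, #142, #147, #130, #146, #125 — 6 (for-cause on #141, #139 don't count).
Remaining: 10 − 6 = 4.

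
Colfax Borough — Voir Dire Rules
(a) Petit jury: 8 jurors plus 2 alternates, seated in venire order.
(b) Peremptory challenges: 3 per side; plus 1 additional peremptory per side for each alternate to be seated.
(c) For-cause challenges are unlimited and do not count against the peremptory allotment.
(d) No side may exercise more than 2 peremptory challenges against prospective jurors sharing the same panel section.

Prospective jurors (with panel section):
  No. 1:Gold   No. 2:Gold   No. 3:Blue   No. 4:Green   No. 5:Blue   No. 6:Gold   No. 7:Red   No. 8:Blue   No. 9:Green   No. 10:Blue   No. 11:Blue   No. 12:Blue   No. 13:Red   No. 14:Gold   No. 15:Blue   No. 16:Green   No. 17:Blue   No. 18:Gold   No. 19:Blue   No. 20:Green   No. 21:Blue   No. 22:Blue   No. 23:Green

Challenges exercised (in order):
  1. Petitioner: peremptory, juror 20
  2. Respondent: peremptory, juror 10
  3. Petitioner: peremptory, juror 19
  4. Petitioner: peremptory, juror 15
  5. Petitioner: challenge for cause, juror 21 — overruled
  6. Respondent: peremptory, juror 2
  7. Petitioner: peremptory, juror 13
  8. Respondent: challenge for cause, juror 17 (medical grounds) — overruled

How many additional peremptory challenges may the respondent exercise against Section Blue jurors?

1

Respondent peremptories so far: #10, #2 — 2 of 5 used, 3 left overall.
Against Section Blue: #10 — 1 used; per-section cap 2 leaves 1.
Binding limit: min(3, 1) = 1.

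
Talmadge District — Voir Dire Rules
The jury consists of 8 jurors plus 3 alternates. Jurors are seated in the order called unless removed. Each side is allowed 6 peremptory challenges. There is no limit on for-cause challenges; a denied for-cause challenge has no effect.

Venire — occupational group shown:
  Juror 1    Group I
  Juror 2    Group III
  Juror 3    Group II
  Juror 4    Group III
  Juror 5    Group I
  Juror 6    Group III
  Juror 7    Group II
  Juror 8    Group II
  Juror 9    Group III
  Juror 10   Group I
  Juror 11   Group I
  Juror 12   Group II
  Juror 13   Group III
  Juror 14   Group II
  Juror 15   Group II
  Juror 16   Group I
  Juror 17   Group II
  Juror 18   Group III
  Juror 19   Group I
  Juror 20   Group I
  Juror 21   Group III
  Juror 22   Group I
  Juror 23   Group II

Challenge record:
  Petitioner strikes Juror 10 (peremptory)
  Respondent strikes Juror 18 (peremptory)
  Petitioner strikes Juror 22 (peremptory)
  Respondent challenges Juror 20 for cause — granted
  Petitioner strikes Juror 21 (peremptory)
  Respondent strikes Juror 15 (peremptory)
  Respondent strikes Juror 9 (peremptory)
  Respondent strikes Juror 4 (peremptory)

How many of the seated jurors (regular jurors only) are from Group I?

3

Removed: #4, #9, #10, #15, #18, #20, #21, #22.
Seated jurors 1–8: #1, #2, #3, #5, #6, #7, #8, #11 (alternates #12, #13, #14 not counted).
Of those, in Group I: #1, #5, #11 → 3.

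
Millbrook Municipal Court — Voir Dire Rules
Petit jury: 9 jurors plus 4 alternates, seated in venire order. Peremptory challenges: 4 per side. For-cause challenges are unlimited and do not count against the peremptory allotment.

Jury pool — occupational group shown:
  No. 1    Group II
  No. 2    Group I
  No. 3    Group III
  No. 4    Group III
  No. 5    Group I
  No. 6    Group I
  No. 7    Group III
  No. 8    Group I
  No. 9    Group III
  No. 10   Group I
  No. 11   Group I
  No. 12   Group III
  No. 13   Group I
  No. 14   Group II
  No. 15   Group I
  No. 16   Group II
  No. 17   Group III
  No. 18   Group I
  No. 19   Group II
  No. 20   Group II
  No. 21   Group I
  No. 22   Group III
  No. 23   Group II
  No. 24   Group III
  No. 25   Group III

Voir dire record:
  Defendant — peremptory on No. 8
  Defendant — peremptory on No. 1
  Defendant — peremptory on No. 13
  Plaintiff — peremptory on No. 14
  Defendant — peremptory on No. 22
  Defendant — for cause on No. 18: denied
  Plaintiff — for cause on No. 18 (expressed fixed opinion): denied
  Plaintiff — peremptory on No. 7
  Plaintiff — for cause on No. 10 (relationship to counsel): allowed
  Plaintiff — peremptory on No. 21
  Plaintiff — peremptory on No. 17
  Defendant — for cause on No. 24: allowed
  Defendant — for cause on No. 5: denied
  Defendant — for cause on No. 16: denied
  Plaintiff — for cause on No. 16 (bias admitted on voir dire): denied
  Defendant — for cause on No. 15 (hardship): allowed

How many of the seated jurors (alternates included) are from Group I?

5

Removed: #1, #7, #8, #10, #13, #14, #15, #17, #21, #22, #24.
Seated (13 incl. alternates): #2, #3, #4, #5, #6, #9, #11, #12, #16, #18, #19, #20, #23.
Of those, in Group I: #2, #5, #6, #11, #18 → 5.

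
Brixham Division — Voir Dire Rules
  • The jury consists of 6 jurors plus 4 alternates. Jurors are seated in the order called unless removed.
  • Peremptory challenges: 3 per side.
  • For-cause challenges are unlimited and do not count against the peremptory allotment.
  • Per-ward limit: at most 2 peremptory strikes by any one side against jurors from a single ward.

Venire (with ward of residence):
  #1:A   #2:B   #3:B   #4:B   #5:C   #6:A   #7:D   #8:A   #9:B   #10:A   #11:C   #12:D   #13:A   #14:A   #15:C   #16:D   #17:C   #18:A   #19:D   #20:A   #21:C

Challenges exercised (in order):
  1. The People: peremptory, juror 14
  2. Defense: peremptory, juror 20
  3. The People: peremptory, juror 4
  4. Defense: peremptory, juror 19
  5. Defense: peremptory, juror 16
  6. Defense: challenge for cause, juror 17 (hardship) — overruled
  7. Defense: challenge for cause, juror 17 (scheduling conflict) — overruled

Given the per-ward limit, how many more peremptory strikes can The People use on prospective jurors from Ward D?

The People peremptories so far: #14, #4 — 2 of 3 used, 1 left overall.
Against Ward D: none yet — per-ward cap 2 leaves 2.
Binding limit: min(1, 2) = 1.

1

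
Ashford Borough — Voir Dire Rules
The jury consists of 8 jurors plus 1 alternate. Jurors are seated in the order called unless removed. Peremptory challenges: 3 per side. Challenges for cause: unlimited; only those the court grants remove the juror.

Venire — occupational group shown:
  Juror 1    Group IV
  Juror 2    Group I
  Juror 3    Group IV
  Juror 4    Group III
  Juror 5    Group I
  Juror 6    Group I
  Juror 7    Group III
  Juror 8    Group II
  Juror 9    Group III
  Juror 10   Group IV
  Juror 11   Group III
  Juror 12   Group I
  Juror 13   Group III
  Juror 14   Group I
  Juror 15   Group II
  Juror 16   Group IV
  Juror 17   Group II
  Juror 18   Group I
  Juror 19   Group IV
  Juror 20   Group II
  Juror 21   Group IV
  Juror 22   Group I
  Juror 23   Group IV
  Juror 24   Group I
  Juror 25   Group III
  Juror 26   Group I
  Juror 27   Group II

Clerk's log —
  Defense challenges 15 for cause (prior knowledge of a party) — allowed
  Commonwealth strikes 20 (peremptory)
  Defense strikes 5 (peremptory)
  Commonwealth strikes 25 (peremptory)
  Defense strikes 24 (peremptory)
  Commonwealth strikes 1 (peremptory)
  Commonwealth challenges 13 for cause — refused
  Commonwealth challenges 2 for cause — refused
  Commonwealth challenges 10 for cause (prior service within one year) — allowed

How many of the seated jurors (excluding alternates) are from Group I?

Removed: #1, #5, #10, #15, #20, #24, #25.
Seated jurors 1–8: #2, #3, #4, #6, #7, #8, #9, #11 (alternates #12 not counted).
Of those, in Group I: #2, #6 → 2.

2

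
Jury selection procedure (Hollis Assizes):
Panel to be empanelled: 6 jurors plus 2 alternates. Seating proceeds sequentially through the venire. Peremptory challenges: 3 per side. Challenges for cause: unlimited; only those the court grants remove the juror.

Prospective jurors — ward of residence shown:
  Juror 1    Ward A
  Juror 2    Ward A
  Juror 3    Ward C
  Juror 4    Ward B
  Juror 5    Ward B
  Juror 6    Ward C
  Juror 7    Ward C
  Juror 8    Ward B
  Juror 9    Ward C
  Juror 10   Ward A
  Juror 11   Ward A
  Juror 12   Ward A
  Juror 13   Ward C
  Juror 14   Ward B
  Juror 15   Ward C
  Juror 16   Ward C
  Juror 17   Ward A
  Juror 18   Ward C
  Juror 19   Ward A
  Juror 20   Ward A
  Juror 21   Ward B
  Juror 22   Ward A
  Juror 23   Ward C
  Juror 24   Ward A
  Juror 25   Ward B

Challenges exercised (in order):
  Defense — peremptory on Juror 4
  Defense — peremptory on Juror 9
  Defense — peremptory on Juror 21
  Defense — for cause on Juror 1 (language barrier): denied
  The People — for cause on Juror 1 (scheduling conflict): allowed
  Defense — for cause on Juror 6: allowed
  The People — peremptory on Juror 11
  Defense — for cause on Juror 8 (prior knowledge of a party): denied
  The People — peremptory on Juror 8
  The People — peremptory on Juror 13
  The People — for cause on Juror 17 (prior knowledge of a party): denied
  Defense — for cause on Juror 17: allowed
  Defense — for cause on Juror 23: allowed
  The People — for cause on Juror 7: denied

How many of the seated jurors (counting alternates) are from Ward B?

Removed: #1, #4, #6, #8, #9, #11, #13, #17, #21, #23.
Seated (8 incl. alternates): #2, #3, #5, #7, #10, #12, #14, #15.
Of those, in Ward B: #5, #14 → 2.

2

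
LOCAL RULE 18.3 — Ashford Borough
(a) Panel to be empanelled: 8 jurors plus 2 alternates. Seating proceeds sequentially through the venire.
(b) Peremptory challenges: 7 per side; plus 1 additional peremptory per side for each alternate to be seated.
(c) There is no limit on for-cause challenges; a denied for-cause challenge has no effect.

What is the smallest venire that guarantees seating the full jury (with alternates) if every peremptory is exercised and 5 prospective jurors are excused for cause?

33

Seats to fill: 8 + 2 alternates = 10.
Peremptories: 7 + 1×2 = 9 per side × 2 sides = 18.
For-cause removals: 5.
Minimum venire: 10 + 18 + 5 = 33.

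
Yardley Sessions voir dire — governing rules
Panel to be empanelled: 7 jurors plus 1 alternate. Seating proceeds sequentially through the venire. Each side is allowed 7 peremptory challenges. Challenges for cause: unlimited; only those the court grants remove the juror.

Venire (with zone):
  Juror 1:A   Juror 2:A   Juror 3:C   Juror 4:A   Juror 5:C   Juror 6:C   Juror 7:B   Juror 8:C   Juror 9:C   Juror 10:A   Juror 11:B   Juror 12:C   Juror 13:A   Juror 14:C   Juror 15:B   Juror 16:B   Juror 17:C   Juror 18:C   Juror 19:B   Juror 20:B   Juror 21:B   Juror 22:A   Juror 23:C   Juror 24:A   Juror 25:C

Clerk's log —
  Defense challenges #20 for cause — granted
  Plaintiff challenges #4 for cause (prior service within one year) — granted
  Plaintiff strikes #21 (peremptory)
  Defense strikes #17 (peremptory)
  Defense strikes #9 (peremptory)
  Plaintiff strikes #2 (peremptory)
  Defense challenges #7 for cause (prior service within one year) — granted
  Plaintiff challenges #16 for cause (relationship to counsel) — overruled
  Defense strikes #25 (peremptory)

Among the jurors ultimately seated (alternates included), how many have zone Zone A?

Removed: #2, #4, #7, #9, #17, #20, #21, #25.
Seated (8 incl. alternates): #1, #3, #5, #6, #8, #10, #11, #12.
Of those, in Zone A: #1, #10 → 2.

2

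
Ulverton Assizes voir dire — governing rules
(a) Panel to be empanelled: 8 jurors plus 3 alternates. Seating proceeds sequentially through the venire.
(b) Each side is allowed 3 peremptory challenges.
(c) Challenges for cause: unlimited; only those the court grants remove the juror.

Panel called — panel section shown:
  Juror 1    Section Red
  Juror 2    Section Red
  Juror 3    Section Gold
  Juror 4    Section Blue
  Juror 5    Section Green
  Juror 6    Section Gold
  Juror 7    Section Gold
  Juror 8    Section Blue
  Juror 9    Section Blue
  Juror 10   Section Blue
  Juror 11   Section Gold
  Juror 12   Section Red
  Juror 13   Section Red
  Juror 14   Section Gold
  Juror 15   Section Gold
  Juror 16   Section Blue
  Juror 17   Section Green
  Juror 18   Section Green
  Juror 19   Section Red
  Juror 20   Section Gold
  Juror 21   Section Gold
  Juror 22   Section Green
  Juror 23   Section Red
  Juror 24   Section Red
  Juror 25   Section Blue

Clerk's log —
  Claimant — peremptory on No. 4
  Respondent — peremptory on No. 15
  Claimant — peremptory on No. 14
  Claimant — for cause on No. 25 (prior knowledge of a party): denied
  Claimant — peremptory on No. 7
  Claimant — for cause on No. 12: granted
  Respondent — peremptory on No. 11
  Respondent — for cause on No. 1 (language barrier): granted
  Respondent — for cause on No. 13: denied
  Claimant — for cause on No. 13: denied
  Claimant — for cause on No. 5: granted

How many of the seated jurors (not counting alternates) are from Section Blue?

Removed: #1, #4, #5, #7, #11, #12, #14, #15.
Seated jurors 1–8: #2, #3, #6, #8, #9, #10, #13, #16 (alternates #17, #18, #19 not counted).
Of those, in Section Blue: #8, #9, #10, #16 → 4.

4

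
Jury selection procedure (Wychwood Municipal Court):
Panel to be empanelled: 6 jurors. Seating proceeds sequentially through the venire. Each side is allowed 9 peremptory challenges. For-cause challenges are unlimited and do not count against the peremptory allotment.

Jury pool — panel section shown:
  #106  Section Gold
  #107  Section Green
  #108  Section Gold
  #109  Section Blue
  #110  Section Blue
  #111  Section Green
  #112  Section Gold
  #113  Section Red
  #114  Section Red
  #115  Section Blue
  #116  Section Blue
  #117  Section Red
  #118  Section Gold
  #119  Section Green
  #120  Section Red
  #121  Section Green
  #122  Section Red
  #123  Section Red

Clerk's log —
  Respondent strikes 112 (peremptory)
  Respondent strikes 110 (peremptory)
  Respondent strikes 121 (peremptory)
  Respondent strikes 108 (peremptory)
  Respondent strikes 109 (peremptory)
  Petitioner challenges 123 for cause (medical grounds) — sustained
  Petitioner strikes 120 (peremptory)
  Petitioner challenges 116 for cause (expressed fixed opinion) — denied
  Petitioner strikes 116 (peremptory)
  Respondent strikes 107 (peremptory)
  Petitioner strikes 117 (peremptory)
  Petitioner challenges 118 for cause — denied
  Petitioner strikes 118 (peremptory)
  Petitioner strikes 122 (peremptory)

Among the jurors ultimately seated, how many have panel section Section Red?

Removed: #107, #108, #109, #110, #112, #116, #117, #118, #120, #121, #122, #123.
Seated jurors 1–6: #106, #111, #113, #114, #115, #119.
Of those, in Section Red: #113, #114 → 2.

2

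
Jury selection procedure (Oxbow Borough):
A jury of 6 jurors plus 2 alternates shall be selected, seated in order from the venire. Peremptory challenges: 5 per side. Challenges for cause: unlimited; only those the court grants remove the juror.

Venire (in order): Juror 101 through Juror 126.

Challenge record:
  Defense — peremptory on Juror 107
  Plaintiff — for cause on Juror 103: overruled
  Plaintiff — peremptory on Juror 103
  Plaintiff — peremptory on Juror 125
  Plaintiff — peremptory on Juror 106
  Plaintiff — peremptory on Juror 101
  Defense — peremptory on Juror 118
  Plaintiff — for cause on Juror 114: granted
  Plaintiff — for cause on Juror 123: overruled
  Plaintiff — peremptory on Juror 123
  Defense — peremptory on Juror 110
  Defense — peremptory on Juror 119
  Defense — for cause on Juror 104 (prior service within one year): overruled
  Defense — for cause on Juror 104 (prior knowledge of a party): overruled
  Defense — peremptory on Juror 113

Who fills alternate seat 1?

112

Removed: #101, #103, #106, #107, #110, #113, #114, #118, #119, #123, #125. (#104 stays — for-cause denied.)
Seating in order: seats 1–6 → #102, #104, #105, #108, #109, #111; alternates → #112, #115.
So alternate 1 is #112.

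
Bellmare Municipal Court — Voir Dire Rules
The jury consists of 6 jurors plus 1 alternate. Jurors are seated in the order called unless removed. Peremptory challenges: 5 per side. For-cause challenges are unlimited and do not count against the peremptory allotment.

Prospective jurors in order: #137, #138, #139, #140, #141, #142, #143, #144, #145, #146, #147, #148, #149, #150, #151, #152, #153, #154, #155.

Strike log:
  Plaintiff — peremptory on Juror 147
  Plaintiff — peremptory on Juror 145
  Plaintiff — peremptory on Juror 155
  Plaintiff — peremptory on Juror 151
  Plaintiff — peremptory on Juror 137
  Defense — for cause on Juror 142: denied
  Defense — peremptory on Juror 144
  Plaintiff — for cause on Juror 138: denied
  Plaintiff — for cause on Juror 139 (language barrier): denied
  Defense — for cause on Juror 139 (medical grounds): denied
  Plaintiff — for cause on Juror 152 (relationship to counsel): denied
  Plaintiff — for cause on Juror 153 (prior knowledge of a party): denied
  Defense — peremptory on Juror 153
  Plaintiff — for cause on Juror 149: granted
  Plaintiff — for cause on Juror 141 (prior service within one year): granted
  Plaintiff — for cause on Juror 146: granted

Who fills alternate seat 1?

150

Removed: #137, #141, #144, #145, #146, #147, #149, #151, #153, #155. (#138, #139, #142, #152 stay — for-cause denied.)
Seating in order: seats 1–6 → #138, #139, #140, #142, #143, #148; alternates → #150.
So alternate 1 is #150.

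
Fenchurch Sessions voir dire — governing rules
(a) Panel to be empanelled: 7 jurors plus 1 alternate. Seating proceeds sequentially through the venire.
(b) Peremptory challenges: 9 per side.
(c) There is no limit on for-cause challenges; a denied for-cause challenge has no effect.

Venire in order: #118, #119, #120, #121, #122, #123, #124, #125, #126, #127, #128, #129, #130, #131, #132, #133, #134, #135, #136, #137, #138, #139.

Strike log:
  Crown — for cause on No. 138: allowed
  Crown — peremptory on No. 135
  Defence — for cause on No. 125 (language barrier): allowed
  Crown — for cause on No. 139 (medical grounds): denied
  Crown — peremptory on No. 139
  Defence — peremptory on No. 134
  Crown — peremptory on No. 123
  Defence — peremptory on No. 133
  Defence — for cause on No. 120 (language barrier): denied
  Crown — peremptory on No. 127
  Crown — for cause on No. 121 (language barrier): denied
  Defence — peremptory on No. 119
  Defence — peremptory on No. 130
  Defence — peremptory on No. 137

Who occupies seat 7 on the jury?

Removed: #119, #123, #125, #127, #130, #133, #134, #135, #137, #138, #139. (#120, #121 stay — for-cause denied.)
Seating in order: seats 1–7 → #118, #120, #121, #122, #124, #126, #128; alternates → #129.
So seat 7 is #128.

128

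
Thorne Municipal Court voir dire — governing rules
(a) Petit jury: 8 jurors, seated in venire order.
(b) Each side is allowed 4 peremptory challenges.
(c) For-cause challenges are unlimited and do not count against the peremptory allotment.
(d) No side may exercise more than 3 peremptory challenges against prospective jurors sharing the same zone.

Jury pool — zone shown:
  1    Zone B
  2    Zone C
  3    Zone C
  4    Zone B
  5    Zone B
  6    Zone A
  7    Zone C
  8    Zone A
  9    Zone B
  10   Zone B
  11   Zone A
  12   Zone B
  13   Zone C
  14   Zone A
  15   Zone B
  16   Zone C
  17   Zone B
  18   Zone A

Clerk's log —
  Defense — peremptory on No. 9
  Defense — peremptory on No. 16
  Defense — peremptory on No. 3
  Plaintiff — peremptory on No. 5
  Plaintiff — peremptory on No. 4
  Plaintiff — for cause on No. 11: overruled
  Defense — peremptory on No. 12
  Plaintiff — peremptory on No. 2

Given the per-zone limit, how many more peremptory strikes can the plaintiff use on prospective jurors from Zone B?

1

Plaintiff peremptories so far: #5, #4, #2 — 3 of 4 used, 1 left overall.
Against Zone B: #5, #4 — 2 used; per-zone cap 3 leaves 1.
Binding limit: min(1, 1) = 1.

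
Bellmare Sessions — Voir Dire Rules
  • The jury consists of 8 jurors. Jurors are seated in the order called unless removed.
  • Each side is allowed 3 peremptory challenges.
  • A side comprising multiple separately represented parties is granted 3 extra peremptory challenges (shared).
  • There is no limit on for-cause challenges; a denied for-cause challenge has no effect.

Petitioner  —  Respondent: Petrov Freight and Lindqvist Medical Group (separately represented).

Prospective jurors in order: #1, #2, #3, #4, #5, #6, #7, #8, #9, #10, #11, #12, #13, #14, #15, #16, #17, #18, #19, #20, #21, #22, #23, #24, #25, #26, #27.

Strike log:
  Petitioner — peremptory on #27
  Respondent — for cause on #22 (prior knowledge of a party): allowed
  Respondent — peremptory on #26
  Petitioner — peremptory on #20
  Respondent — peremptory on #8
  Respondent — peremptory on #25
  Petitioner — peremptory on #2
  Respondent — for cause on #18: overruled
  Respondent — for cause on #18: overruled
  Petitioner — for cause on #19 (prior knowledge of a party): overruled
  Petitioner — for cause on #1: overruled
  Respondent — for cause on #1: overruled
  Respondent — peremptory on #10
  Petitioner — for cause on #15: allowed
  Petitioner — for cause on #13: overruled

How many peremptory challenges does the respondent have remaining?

Respondent allotment: 3 base + 3 multi-party = 6.
Respondent peremptories used: #26, #8, #25, #10 — 4 (for-cause on #22, #18, #18, #1 don't count).
Remaining: 6 − 4 = 2.

2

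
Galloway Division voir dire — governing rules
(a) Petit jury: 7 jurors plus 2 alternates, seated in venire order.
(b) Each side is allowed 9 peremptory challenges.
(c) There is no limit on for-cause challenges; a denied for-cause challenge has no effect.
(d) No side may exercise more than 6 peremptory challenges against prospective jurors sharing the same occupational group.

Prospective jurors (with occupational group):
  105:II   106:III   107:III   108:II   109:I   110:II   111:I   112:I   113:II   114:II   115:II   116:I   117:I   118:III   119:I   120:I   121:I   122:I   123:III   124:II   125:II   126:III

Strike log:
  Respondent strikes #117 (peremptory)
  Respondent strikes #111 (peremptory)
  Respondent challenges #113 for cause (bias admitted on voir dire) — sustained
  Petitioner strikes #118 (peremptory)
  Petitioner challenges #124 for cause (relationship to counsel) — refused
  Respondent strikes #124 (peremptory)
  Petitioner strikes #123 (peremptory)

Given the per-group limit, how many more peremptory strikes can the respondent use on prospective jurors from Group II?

Respondent peremptories so far: #117, #111, #124 — 3 of 9 used, 6 left overall.
Against Group II: #124 — 1 used; per-group cap 6 leaves 5.
Binding limit: min(6, 5) = 5.

5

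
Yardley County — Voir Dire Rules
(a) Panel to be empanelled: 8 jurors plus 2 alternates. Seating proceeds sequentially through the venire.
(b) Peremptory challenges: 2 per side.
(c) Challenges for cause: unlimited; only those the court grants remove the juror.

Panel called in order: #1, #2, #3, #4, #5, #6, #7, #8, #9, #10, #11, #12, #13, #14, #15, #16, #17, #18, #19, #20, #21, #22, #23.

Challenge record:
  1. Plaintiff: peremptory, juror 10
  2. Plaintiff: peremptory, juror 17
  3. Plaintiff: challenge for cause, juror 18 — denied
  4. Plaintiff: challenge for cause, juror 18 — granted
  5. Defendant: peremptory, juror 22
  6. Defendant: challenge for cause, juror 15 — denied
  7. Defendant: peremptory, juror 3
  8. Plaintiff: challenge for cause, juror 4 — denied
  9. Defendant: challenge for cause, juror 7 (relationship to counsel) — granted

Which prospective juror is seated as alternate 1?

Removed: #3, #7, #10, #17, #18, #22. (#4, #15 stay — for-cause denied.)
Seating in order: seats 1–8 → #1, #2, #4, #5, #6, #8, #9, #11; alternates → #12, #13.
So alternate 1 is #12.

12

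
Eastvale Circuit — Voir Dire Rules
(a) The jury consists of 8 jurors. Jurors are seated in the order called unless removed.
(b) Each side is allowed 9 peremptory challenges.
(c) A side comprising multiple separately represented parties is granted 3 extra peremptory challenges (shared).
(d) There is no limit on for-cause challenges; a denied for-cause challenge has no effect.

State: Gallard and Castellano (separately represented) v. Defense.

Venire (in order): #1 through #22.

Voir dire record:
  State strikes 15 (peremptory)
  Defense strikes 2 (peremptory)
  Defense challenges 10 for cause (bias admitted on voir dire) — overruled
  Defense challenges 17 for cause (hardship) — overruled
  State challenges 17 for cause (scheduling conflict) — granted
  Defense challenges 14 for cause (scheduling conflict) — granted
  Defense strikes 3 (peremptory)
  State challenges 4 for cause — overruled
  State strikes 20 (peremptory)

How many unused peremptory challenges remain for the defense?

7

Defense allotment: 9.
Defense peremptories used: #2, #3 — 2 (for-cause on #10, #17, #14 don't count).
Remaining: 9 − 2 = 7.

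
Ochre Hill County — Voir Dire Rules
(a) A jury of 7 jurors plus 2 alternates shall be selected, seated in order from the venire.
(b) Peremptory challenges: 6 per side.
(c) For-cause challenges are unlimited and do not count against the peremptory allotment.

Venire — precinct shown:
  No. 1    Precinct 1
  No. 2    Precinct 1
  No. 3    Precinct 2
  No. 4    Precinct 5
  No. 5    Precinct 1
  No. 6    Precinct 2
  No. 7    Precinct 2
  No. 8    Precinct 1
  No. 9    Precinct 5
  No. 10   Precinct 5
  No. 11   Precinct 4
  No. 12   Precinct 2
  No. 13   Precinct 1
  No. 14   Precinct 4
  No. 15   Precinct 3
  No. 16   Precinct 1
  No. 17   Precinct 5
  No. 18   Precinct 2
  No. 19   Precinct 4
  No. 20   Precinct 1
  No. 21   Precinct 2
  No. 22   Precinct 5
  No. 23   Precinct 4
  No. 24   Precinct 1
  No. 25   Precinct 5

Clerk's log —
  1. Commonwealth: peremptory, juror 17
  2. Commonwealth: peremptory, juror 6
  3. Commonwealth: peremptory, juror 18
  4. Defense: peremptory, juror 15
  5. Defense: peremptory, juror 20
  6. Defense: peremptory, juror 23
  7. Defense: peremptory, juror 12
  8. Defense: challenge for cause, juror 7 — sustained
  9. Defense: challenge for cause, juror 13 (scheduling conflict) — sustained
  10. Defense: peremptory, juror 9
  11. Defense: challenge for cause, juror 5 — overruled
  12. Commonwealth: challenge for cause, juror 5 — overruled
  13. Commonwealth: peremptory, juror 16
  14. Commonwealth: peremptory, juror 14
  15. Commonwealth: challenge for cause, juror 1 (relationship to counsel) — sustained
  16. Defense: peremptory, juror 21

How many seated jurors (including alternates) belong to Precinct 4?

Removed: #1, #6, #7, #9, #12, #13, #14, #15, #16, #17, #18, #20, #21, #23.
Seated (9 incl. alternates): #2, #3, #4, #5, #8, #10, #11, #19, #22.
Of those, in Precinct 4: #11, #19 → 2.

2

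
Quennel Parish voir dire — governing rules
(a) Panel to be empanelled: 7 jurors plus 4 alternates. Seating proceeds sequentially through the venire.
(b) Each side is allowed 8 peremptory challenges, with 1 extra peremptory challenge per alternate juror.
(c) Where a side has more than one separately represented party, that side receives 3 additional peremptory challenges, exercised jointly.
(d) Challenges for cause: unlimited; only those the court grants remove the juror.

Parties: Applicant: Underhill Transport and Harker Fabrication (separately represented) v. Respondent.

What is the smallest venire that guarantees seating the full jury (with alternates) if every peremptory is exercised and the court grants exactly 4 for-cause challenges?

42

Seats to fill: 7 + 4 alternates = 11.
Peremptories — Applicant: 8 + 1×4 + 3 = 15; Respondent: 8 + 1×4 = 12; total 27.
For-cause removals: 4.
Minimum venire: 11 + 27 + 4 = 42.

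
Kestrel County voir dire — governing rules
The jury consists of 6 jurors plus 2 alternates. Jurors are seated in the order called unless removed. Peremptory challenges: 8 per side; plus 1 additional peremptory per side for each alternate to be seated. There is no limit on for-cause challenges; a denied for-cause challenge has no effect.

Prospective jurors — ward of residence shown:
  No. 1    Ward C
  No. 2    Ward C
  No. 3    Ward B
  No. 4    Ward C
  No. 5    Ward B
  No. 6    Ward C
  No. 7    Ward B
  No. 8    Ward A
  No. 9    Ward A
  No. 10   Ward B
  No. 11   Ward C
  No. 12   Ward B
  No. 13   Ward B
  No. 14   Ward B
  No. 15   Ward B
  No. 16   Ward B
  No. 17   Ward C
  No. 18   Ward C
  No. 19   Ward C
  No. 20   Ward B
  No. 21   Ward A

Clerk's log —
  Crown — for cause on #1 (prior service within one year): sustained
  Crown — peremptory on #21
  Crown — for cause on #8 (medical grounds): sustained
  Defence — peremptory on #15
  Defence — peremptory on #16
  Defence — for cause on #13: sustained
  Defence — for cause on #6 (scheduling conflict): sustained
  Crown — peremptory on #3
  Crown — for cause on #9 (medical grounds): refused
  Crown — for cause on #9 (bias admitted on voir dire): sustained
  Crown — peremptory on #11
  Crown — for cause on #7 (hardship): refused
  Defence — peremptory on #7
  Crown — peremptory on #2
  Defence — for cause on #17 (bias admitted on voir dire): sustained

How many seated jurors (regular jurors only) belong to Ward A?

Removed: #1, #2, #3, #6, #7, #8, #9, #11, #13, #15, #16, #17, #21.
Seated jurors 1–6: #4, #5, #10, #12, #14, #18 (alternates #19, #20 not counted).
None of those are in Ward A → 0.

0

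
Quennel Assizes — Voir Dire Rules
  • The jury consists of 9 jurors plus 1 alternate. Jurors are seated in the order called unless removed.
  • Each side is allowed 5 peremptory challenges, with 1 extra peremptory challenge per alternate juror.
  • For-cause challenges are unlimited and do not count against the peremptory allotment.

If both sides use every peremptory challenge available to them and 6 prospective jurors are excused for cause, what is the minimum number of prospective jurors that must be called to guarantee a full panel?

28

Seats to fill: 9 + 1 alternates = 10.
Peremptories: 5 + 1×1 = 6 per side × 2 sides = 12.
For-cause removals: 6.
Minimum venire: 10 + 12 + 6 = 28.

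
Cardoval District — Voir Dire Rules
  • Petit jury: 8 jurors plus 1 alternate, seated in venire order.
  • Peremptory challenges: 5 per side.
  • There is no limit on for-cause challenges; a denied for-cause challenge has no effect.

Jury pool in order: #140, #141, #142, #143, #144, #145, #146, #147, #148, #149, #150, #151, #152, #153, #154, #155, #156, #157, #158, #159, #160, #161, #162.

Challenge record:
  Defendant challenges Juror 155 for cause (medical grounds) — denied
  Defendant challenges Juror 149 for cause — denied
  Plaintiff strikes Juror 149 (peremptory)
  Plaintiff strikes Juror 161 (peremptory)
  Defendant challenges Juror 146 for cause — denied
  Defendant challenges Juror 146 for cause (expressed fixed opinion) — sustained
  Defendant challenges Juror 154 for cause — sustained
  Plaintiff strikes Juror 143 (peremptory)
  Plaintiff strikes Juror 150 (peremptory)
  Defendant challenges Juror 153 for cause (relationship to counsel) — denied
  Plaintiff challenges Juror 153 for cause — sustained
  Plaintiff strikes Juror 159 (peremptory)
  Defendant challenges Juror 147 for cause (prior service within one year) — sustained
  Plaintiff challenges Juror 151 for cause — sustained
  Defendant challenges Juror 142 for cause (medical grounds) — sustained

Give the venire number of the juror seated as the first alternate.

Removed: #142, #143, #146, #147, #149, #150, #151, #153, #154, #159, #161. (#155 stays — for-cause denied.)
Seating in order: seats 1–8 → #140, #141, #144, #145, #148, #152, #155, #156; alternates → #157.
So alternate 1 is #157.

157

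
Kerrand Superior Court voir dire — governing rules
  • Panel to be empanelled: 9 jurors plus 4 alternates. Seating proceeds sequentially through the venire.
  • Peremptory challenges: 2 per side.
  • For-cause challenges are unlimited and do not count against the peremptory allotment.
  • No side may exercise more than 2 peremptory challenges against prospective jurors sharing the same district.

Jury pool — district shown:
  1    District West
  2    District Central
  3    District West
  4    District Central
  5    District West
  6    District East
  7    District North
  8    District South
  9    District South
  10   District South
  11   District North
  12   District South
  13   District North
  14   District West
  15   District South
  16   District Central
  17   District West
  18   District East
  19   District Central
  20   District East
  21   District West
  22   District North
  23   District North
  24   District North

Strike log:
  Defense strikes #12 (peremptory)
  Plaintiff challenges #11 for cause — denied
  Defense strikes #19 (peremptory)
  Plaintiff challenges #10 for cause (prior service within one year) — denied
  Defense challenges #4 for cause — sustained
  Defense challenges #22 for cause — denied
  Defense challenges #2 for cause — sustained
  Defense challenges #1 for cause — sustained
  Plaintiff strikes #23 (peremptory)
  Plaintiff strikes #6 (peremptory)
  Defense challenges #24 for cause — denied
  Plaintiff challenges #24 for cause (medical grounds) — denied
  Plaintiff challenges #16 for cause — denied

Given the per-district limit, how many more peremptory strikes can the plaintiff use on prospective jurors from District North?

0

Plaintiff peremptories so far: #23, #6 — 2 of 2 used, 0 left overall.
Against District North: #23 — 1 used; per-district cap 2 leaves 1.
Binding limit: min(0, 1) = 0.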